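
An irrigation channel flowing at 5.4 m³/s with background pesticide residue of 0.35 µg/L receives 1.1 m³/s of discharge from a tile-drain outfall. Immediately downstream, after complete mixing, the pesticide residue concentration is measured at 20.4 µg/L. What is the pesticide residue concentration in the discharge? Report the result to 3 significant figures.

Mass balance: 5.400·0.3500 + 1.100·Cₑ = 6.500·20.40
→ Cₑ = (6.500·20.40 − 5.400·0.3500) / 1.100 = 118.8 µg/L.

119 µg/L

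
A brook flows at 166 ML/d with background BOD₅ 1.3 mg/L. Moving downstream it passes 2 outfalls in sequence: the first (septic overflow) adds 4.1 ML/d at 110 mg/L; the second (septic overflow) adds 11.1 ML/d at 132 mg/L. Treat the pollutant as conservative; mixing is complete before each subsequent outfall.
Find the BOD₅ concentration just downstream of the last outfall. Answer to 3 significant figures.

11.8 mg/L

Outfall 1: combined Q = 170.1 ML/d; C = (166.0·1.300 + 4.100·110.0)/170.1 = 3.920 mg/L.
Outfall 2: combined Q = 181.2 ML/d; C = (170.1·3.920 + 11.10·132.0)/181.2 = 11.77 mg/L.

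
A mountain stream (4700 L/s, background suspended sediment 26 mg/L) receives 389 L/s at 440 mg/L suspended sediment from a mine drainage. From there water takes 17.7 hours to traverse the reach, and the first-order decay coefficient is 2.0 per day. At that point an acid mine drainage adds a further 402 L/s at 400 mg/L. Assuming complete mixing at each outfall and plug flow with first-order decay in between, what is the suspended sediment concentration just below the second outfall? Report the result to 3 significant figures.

Flow-weighted average: C = (4700·26.00 + 389.0·440.0) / 5089 = 293400/5089 = 57.65 mg/L; combined flow 5089 L/s.
After decay, C = 57.65 × e^(−kt) = 57.65 × 0.2288 = 13.19 mg/L.
At the second outfall, C = (5089·13.19 + 402.0·400.0) / (5089 + 402.0) = 41.51 mg/L.

41.5 mg/L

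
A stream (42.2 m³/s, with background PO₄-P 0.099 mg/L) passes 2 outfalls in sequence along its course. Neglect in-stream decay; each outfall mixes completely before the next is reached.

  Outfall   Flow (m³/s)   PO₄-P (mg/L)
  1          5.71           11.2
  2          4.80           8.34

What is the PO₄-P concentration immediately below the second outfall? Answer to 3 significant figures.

After outfall 1: Q = 42.20 + 5.710 = 47.91 m³/s; C = (42.20·0.09900 + 5.710·11.20)/47.91 = 1.422 mg/L.
After outfall 2: Q = 47.91 + 4.800 = 52.71 m³/s; C = (47.91·1.422 + 4.800·8.340)/52.71 = 2.052 mg/L.

2.05 mg/L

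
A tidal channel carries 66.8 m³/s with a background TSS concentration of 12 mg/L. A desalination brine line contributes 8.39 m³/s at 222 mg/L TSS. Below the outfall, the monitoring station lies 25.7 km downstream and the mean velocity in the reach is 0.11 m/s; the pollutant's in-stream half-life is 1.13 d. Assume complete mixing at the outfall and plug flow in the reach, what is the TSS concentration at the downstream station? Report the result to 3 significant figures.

Mixed concentration C = ΣQC/ΣQ = (66.80·12.00 + 8.390·222.0) / 75.19 = 2664/75.19 = 35.43 mg/L.
Travel time t = 25.7·1000 / 0.11 = 233600 s = 64.90 h.
Half-life 1.13 d → k = ln 2 / 1.13 = 0.6134 d⁻¹.
Decay over the reach: 35.43·exp(−kt) = 35.43·0.1904 = 6.746 mg/L.

6.75 mg/L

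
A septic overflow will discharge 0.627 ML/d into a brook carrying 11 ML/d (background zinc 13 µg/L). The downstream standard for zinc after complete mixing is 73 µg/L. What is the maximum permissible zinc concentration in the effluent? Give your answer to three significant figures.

At the limit, (Qr·Cr + Qe·Cₑ)/(Qr + Qe) = 73:
Cₑ = (11.63·73 − 11.00·13.00) / 0.6270 = 1126 µg/L.

1130 µg/L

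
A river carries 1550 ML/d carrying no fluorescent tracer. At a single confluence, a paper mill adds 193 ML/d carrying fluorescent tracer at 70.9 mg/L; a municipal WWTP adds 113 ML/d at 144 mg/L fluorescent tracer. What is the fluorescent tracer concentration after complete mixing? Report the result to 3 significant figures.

Conservation of mass: C = (1550·0 + 193.0·70.90 + 113.0·144.0) / 1856 = 29960/1856 = 16.14 mg/L.

16.1 mg/L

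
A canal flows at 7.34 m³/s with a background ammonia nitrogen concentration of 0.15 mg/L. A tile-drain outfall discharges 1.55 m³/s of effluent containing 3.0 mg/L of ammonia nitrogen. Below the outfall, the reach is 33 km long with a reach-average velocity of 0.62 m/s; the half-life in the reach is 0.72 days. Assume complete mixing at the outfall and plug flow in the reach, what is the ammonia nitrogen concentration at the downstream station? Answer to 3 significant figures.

Mixed concentration C = ΣQC/ΣQ = (7.340·0.1500 + 1.550·3.000) / 8.890 = 5.751/8.890 = 0.6469 mg/L.
Travel time t = 33·1000 / 0.62 = 53230 s = 14.78 h.
Half-life 0.72 d → k = ln 2 / 0.72 = 0.9627 d⁻¹.
First-order decay: C = 0.6469·exp(−k·t) = 0.6469·0.5526 = 0.3575 mg/L.

0.358 mg/L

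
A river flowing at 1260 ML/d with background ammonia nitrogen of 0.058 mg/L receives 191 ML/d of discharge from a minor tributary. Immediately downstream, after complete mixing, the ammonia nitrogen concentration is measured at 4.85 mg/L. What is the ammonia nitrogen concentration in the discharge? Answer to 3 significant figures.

Mass balance: 1260·0.05800 + 191.0·Cₑ = 1451·4.850
→ Cₑ = (1451·4.850 − 1260·0.05800) / 191.0 = 36.46 mg/L.

36.5 mg/L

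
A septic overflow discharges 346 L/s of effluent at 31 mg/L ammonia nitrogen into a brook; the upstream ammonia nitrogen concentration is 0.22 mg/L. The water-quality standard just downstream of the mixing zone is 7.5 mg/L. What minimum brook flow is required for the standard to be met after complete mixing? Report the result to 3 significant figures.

1120 L/s

Set C_mix = 7.5: (Q·0.2200 + 346.0·31.00) / (Q + 346.0) = 7.5
→ Q = 346.0·(31.00 − 7.5)/(7.5 − 0.2200) = 1117 L/s.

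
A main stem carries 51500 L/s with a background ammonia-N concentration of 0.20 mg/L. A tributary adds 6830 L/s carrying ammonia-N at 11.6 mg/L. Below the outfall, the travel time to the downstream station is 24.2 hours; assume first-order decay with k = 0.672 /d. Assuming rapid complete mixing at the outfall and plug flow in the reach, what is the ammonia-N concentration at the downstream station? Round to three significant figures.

Flow-weighted average: C = (51500·0.2000 + 6830·11.60) / 58330 = 89530/58330 = 1.535 mg/L.
Decay over the reach: 1.535·exp(−kt) = 1.535·0.5078 = 0.7795 mg/L.

0.779 mg/L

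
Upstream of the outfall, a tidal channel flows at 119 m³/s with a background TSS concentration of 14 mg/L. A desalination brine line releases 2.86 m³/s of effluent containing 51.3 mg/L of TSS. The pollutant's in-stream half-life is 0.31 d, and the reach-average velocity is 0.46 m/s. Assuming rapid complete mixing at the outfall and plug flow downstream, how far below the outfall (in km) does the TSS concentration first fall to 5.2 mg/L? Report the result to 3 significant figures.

18.7 km

Conservation of mass: C = (119.0·14.00 + 2.860·51.30) / 121.9 = 1813/121.9 = 14.88 mg/L.
Half-life 0.31 d → k = ln 2 / 0.31 = 2.236 d⁻¹.
Set 14.88·exp(−k·t) = 5.2 → t = ln(14.88/5.2)/k = 40610 s = 11.28 h.
Distance = v·t = 0.46·40610 = 18680 m = 18.68 km.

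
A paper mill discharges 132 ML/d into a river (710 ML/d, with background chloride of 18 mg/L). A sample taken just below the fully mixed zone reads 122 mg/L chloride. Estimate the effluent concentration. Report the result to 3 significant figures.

681 mg/L

Mass balance: 710.0·18.00 + 132.0·Cₑ = 842.0·122.0
→ Cₑ = (842.0·122.0 − 710.0·18.00) / 132.0 = 681.4 mg/L.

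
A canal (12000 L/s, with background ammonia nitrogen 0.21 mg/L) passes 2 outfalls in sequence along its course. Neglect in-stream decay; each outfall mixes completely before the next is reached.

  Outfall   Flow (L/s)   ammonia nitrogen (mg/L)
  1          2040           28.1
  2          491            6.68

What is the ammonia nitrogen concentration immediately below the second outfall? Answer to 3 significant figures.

4.34 mg/L

After outfall 1: Q = 12000 + 2040 = 14040 L/s; C = (12000·0.2100 + 2040·28.10)/14040 = 4.262 mg/L.
After outfall 2: Q = 14040 + 491.0 = 14530 L/s; C = (14040·4.262 + 491.0·6.680)/14530 = 4.344 mg/L.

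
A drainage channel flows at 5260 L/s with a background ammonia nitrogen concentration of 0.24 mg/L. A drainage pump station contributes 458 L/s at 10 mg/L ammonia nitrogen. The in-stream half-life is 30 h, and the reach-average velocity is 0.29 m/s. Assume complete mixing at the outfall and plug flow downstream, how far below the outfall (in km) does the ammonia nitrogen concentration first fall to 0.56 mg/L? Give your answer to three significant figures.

27.2 km

Mixed concentration C = ΣQC/ΣQ = (5260·0.2400 + 458.0·10.00) / 5718 = 5842/5718 = 1.022 mg/L.
Half-life 30 h → k = ln 2 / 30 = 0.02310 h⁻¹ = 0.5545 d⁻¹.
Set 1.022·exp(−k·t) = 0.56 → t = ln(1.022/0.56)/k = 93700 s = 26.03 h.
Distance = v·t = 0.29·93700 = 27170 m = 27.17 km.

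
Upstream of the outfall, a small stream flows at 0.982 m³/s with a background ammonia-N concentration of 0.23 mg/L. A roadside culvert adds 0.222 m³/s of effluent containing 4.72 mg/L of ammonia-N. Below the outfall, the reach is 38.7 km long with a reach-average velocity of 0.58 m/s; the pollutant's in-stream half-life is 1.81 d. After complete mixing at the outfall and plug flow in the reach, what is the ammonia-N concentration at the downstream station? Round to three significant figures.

After mixing, C = (0.9820·0.2300 + 0.2220·4.720) / 1.204 = 1.274/1.204 = 1.058 mg/L.
Travel time t = 38.7·1000 / 0.58 = 66720 s = 18.53 h.
Half-life 1.81 d → k = ln 2 / 1.81 = 0.3830 d⁻¹.
Applying C = C₀e^(−kt): 1.058 × 0.7440 = 0.7870 mg/L.

0.787 mg/L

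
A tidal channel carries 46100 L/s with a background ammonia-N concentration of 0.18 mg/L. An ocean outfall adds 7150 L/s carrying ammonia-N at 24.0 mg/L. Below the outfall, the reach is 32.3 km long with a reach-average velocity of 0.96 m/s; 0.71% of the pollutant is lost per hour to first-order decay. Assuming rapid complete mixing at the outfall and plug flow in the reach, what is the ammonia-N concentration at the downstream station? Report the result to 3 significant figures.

3.16 mg/L

Mass balance: C = (46100·0.1800 + 7150·24.00) / 53250 = 179900/53250 = 3.378 mg/L.
Travel time t = 32.3·1000 / 0.96 = 33650 s = 9.346 h.
0.71%/h lost → k = −ln(1 − 0.0071) = 0.007125 h⁻¹.
Applying C = C₀e^(−kt): 3.378 × 0.9356 = 3.161 mg/L.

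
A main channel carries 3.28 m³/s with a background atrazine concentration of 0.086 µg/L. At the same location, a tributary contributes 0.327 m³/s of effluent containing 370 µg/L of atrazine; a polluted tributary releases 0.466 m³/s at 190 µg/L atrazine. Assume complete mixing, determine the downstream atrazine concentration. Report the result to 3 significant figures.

Conservation of mass: C = (3.280·0.08600 + 0.3270·370.0 + 0.4660·190.0) / 4.073 = 209.8/4.073 = 51.51 µg/L.

51.5 µg/L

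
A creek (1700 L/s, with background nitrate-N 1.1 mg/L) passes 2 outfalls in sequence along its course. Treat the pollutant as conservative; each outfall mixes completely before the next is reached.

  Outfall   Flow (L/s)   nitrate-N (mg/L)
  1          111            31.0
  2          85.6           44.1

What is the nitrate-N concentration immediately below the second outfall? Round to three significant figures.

Below outfall 1: Q → 1811 L/s, C = (1700·1.100 + 111.0·31.00)/1811 = 2.933 mg/L.
Below outfall 2: Q → 1897 L/s, C = (1811·2.933 + 85.60·44.10)/1897 = 4.791 mg/L.

4.79 mg/L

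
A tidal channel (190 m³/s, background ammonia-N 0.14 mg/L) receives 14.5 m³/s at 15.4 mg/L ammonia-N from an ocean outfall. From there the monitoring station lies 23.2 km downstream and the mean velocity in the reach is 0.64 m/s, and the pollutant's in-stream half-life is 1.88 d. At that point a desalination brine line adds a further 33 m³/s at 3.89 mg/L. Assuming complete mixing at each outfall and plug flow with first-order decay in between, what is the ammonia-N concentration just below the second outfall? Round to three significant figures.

Flow-weighted average: C = (190.0·0.1400 + 14.50·15.40) / 204.5 = 249.9/204.5 = 1.222 mg/L; combined flow 204.5 m³/s.
Travel time t = 23.2·1000 / 0.64 = 36250 s = 10.07 h.
Half-life 1.88 d → k = ln 2 / 1.88 = 0.3687 d⁻¹.
After decay, C = 1.222 × e^(−kt) = 1.222 × 0.8567 = 1.047 mg/L.
Second outfall: C = (204.5·1.047 + 33.00·3.890)/237.5 = 1.442 mg/L.

1.44 mg/L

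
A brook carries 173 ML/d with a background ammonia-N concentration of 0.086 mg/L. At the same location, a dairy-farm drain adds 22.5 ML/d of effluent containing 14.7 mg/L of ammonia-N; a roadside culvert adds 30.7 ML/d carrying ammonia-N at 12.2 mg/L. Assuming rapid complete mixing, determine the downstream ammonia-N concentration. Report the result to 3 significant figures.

After mixing, C = (173.0·0.08600 + 22.50·14.70 + 30.70·12.20) / 226.2 = 720.2/226.2 = 3.184 mg/L.

3.18 mg/L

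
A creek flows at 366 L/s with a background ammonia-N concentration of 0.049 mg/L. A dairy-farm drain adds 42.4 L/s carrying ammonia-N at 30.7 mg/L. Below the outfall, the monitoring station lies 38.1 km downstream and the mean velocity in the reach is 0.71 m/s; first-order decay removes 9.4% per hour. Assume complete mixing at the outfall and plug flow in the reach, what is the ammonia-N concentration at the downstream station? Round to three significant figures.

0.742 mg/L

After mixing, C = (366.0·0.04900 + 42.40·30.70) / 408.4 = 1320/408.4 = 3.231 mg/L.
Travel time t = 38.1·1000 / 0.71 = 53660 s = 14.91 h.
9.4%/h lost → k = −ln(1 − 0.094) = 0.09872 h⁻¹.
Decay over the reach: 3.231·exp(−kt) = 3.231·0.2296 = 0.7418 mg/L.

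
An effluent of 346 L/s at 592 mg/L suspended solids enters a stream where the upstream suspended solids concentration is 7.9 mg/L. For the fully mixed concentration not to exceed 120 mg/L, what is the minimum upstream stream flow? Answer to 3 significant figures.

1460 L/s

Set C_mix = 120: (Q·7.900 + 346.0·592.0) / (Q + 346.0) = 120
→ Q = 346.0·(592.0 − 120)/(120 − 7.900) = 1457 L/s.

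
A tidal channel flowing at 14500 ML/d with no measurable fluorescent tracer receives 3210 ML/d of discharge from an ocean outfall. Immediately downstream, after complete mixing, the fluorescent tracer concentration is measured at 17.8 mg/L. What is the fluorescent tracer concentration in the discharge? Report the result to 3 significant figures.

Mass balance: 14500·0 + 3210·Cₑ = 17710·17.80
→ Cₑ = (17710·17.80 − 14500·0) / 3210 = 98.20 mg/L.

98.2 mg/L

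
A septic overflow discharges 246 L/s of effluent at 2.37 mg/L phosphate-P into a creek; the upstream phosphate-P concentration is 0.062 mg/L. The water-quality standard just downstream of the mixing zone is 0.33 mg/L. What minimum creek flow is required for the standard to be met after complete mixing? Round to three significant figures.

Set C_mix = 0.33: (Q·0.06200 + 246.0·2.370) / (Q + 246.0) = 0.33
→ Q = 246.0·(2.370 − 0.33)/(0.33 − 0.06200) = 1873 L/s.

1870 L/s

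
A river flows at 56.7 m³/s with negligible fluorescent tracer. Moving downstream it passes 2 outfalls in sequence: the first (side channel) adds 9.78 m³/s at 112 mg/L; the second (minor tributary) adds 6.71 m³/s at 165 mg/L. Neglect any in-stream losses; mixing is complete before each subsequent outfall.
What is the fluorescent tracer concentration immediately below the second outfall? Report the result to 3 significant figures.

30.1 mg/L

Outfall 1: combined Q = 66.48 m³/s; C = (56.70·0 + 9.780·112.0)/66.48 = 16.48 mg/L.
Outfall 2: combined Q = 73.19 m³/s; C = (66.48·16.48 + 6.710·165.0)/73.19 = 30.09 mg/L.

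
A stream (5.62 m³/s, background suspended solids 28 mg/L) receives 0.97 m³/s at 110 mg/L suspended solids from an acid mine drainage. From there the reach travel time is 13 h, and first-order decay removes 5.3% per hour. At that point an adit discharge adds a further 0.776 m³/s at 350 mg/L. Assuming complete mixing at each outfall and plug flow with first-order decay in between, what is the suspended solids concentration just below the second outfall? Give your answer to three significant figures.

After mixing, C = (5.620·28.00 + 0.9700·110.0) / 6.590 = 264.1/6.590 = 40.07 mg/L; combined flow 6.590 m³/s.
5.3%/h lost → k = −ln(1 − 0.053) = 0.05446 h⁻¹.
First-order decay: C = 40.07·exp(−k·t) = 40.07·0.4927 = 19.74 mg/L.
Second outfall: C = (6.590·19.74 + 0.7760·350.0)/7.366 = 54.53 mg/L.

54.5 mg/L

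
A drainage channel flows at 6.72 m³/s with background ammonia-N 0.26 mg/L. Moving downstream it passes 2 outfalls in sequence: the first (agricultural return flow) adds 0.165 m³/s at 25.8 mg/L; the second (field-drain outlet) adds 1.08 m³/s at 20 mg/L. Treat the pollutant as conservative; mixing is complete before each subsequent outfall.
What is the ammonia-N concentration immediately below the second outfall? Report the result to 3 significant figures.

3.47 mg/L

After outfall 1: Q = 6.720 + 0.1650 = 6.885 m³/s; C = (6.720·0.2600 + 0.1650·25.80)/6.885 = 0.8721 mg/L.
After outfall 2: Q = 6.885 + 1.080 = 7.965 m³/s; C = (6.885·0.8721 + 1.080·20.00)/7.965 = 3.466 mg/L.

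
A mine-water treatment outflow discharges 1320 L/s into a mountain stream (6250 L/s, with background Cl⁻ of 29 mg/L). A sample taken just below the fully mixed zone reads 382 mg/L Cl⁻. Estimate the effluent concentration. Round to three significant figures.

Mass balance: 6250·29.00 + 1320·Cₑ = 7570·382.0
→ Cₑ = (7570·382.0 − 6250·29.00) / 1320 = 2053 mg/L.

2050 mg/L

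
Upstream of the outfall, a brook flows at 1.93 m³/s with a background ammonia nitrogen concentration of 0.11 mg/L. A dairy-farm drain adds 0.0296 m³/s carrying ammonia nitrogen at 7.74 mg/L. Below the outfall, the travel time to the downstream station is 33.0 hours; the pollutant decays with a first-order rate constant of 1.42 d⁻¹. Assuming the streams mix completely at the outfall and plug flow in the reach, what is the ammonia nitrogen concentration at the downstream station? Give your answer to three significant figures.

After mixing, C = (1.930·0.1100 + 0.02960·7.740) / 1.960 = 0.4414/1.960 = 0.2253 mg/L.
After decay, C = 0.2253 × e^(−kt) = 0.2253 × 0.1419 = 0.03197 mg/L.

0.0320 mg/L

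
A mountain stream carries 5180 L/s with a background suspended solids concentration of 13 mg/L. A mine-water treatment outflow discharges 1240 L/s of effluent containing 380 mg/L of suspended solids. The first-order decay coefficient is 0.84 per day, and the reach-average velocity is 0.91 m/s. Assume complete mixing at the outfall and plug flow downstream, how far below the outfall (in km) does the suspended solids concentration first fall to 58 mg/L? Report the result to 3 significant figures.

After mixing, C = (5180·13.00 + 1240·380.0) / 6420 = 538500/6420 = 83.88 mg/L.
Set 83.88·exp(−k·t) = 58 → t = ln(83.88/58)/k = 37950 s = 10.54 h.
Distance = v·t = 0.91·37950 = 34540 m = 34.54 km.

34.5 km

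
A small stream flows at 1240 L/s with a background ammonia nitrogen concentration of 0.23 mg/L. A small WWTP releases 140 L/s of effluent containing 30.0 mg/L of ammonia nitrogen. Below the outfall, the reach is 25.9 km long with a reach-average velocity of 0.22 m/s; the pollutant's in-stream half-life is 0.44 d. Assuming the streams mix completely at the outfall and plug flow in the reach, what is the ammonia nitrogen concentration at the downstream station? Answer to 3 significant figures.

Flow-weighted average: C = (1240·0.2300 + 140.0·30.00) / 1380 = 4485/1380 = 3.250 mg/L.
Travel time t = 25.9·1000 / 0.22 = 117700 s = 32.70 h.
Half-life 0.44 d → k = ln 2 / 0.44 = 1.575 d⁻¹.
Applying C = C₀e^(−kt): 3.250 × 0.1169 = 0.3799 mg/L.

0.380 mg/L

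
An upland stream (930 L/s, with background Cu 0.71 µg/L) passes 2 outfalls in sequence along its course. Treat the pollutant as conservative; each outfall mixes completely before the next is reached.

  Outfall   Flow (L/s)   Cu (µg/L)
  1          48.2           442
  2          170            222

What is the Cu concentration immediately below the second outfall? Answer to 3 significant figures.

52.0 µg/L

Below outfall 1: Q → 978.2 L/s, C = (930.0·0.7100 + 48.20·442.0)/978.2 = 22.45 µg/L.
Below outfall 2: Q → 1148 L/s, C = (978.2·22.45 + 170.0·222.0)/1148 = 52.00 µg/L.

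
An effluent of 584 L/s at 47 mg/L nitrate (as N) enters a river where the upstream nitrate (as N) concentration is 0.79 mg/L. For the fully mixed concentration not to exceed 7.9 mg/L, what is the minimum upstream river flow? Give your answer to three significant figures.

3210 L/s

Set C_mix = 7.9: (Q·0.7900 + 584.0·47.00) / (Q + 584.0) = 7.9
→ Q = 584.0·(47.00 − 7.9)/(7.9 − 0.7900) = 3212 L/s.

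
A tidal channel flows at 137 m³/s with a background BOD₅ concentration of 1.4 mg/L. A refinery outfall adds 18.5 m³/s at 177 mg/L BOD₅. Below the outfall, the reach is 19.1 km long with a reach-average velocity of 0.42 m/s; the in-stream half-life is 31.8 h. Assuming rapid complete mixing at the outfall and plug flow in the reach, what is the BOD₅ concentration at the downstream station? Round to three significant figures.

16.9 mg/L

After mixing, C = (137.0·1.400 + 18.50·177.0) / 155.5 = 3466/155.5 = 22.29 mg/L.
Travel time t = 19.1·1000 / 0.42 = 45480 s = 12.63 h.
Half-life 31.8 h → k = ln 2 / 31.8 = 0.02180 h⁻¹ = 0.5231 d⁻¹.
Decay over the reach: 22.29·exp(−kt) = 22.29·0.7593 = 16.93 mg/L.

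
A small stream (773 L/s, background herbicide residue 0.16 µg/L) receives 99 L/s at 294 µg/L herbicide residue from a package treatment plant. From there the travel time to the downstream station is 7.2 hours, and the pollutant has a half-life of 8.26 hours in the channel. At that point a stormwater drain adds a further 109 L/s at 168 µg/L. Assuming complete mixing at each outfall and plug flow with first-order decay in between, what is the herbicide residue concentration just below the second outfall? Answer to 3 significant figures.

35.0 µg/L

Flow-weighted average: C = (773.0·0.1600 + 99.00·294.0) / 872.0 = 29230/872.0 = 33.52 µg/L; combined flow 872.0 L/s.
Half-life 8.26 h → k = ln 2 / 8.26 = 0.08392 h⁻¹ = 2.014 d⁻¹.
First-order decay: C = 33.52·exp(−k·t) = 33.52·0.5465 = 18.32 µg/L.
At the second outfall, C = (872.0·18.32 + 109.0·168.0) / (872.0 + 109.0) = 34.95 µg/L.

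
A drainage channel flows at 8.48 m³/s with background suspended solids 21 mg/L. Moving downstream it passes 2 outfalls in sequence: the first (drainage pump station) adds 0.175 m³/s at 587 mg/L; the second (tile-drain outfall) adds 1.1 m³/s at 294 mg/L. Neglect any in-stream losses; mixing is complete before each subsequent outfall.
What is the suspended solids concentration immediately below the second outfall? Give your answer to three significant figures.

61.9 mg/L

Below outfall 1: Q → 8.655 m³/s, C = (8.480·21.00 + 0.1750·587.0)/8.655 = 32.44 mg/L.
Below outfall 2: Q → 9.755 m³/s, C = (8.655·32.44 + 1.100·294.0)/9.755 = 61.94 mg/L.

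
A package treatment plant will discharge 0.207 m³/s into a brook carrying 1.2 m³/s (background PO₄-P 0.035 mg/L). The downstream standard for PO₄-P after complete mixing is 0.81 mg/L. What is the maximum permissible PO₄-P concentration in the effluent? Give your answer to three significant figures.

5.30 mg/L

At the limit, (Qr·Cr + Qe·Cₑ)/(Qr + Qe) = 0.81:
Cₑ = (1.407·0.81 − 1.200·0.03500) / 0.2070 = 5.303 mg/L.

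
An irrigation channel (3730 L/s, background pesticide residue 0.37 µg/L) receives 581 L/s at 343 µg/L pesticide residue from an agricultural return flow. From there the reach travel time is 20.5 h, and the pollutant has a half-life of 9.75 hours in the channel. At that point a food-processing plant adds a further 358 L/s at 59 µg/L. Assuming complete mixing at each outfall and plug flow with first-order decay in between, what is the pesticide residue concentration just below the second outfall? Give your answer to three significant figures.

Flow-weighted average: C = (3730·0.3700 + 581.0·343.0) / 4311 = 200700/4311 = 46.55 µg/L; combined flow 4311 L/s.
Half-life 9.75 h → k = ln 2 / 9.75 = 0.07109 h⁻¹ = 1.706 d⁻¹.
First-order decay: C = 46.55·exp(−k·t) = 46.55·0.2328 = 10.84 µg/L.
At the second outfall, C = (4311·10.84 + 358.0·59.00) / (4311 + 358.0) = 14.53 µg/L.

14.5 µg/L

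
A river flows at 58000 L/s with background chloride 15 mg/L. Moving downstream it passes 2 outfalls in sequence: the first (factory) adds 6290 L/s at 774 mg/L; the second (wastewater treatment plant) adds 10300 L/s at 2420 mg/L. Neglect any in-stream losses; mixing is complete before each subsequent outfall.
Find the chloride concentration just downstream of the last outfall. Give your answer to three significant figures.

411 mg/L

Outfall 1: combined Q = 64290 L/s; C = (58000·15.00 + 6290·774.0)/64290 = 89.26 mg/L.
Outfall 2: combined Q = 74590 L/s; C = (64290·89.26 + 10300·2420)/74590 = 411.1 mg/L.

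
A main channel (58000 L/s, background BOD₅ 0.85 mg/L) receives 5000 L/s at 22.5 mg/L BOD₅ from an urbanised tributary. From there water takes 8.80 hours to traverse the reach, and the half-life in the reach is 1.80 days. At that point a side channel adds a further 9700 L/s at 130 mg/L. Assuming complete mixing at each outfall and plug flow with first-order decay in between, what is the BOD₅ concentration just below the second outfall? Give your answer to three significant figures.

19.3 mg/L

Mixed concentration C = ΣQC/ΣQ = (58000·0.8500 + 5000·22.50) / 63000 = 161800/63000 = 2.568 mg/L; combined flow 63000 L/s.
Half-life 1.80 d → k = ln 2 / 1.80 = 0.3851 d⁻¹.
Applying C = C₀e^(−kt): 2.568 × 0.8683 = 2.230 mg/L.
Second outfall: C = (63000·2.230 + 9700·130.0)/72700 = 19.28 mg/L.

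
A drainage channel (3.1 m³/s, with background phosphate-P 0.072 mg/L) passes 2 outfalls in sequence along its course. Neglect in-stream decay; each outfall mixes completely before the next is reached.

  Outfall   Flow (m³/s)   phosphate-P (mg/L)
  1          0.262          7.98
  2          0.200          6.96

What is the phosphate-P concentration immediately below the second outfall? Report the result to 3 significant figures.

1.04 mg/L

Outfall 1: combined Q = 3.362 m³/s; C = (3.100·0.07200 + 0.2620·7.980)/3.362 = 0.6883 mg/L.
Outfall 2: combined Q = 3.562 m³/s; C = (3.362·0.6883 + 0.2000·6.960)/3.562 = 1.040 mg/L.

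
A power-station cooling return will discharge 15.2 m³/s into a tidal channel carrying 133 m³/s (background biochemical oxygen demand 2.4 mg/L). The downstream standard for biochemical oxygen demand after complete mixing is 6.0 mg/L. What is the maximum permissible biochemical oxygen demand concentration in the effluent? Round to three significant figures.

37.5 mg/L

At the limit, (Qr·Cr + Qe·Cₑ)/(Qr + Qe) = 6.0:
Cₑ = (148.2·6.0 − 133.0·2.400) / 15.20 = 37.50 mg/L.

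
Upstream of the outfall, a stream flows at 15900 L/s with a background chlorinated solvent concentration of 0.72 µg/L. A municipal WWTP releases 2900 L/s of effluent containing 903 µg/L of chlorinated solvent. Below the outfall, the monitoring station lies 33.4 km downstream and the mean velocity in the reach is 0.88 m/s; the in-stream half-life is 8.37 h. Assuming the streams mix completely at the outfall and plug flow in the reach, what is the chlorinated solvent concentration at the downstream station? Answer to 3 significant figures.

58.4 µg/L

Flow-weighted average: C = (15900·0.7200 + 2900·903.0) / 18800 = 2630000/18800 = 139.9 µg/L.
Travel time t = 33.4·1000 / 0.88 = 37950 s = 10.54 h.
Half-life 8.37 h → k = ln 2 / 8.37 = 0.08281 h⁻¹ = 1.988 d⁻¹.
Applying C = C₀e^(−kt): 139.9 × 0.4177 = 58.43 µg/L.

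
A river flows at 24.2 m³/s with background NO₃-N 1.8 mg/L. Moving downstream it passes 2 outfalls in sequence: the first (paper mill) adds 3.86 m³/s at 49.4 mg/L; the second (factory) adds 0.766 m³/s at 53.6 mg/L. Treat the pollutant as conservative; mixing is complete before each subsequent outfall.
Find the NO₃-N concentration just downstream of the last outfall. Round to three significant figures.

Outfall 1: combined Q = 28.06 m³/s; C = (24.20·1.800 + 3.860·49.40)/28.06 = 8.348 mg/L.
Outfall 2: combined Q = 28.83 m³/s; C = (28.06·8.348 + 0.7660·53.60)/28.83 = 9.550 mg/L.

9.55 mg/L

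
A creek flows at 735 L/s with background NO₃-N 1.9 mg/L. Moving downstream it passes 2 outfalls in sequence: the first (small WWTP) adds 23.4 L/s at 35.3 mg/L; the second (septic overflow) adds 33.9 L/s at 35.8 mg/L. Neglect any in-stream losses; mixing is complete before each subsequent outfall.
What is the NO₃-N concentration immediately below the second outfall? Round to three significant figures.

Below outfall 1: Q → 758.4 L/s, C = (735.0·1.900 + 23.40·35.30)/758.4 = 2.931 mg/L.
Below outfall 2: Q → 792.3 L/s, C = (758.4·2.931 + 33.90·35.80)/792.3 = 4.337 mg/L.

4.34 mg/L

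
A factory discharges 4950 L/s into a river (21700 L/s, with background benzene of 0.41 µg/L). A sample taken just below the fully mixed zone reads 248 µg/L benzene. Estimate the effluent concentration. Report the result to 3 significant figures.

1330 µg/L

Mass balance: 21700·0.4100 + 4950·Cₑ = 26650·248.0
→ Cₑ = (26650·248.0 − 21700·0.4100) / 4950 = 1333 µg/L.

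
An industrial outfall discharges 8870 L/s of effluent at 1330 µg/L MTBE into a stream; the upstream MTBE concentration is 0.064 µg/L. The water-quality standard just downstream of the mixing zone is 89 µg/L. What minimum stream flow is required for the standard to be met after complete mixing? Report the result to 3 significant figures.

124000 L/s

Set C_mix = 89: (Q·0.06400 + 8870·1330) / (Q + 8870) = 89
→ Q = 8870·(1330 − 89)/(89 − 0.06400) = 123800 L/s.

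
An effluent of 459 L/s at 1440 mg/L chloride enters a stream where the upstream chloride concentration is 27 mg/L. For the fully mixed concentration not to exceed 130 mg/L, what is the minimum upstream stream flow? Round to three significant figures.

5840 L/s

Set C_mix = 130: (Q·27.00 + 459.0·1440) / (Q + 459.0) = 130
→ Q = 459.0·(1440 − 130)/(130 − 27.00) = 5838 L/s.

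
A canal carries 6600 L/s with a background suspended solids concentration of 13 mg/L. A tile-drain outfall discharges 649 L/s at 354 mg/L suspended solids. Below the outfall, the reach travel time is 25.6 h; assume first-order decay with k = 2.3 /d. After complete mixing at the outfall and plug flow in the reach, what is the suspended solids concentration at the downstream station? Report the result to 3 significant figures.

3.74 mg/L

Flow-weighted average: C = (6600·13.00 + 649.0·354.0) / 7249 = 315500/7249 = 43.53 mg/L.
Applying C = C₀e^(−kt): 43.53 × 0.08601 = 3.744 mg/L.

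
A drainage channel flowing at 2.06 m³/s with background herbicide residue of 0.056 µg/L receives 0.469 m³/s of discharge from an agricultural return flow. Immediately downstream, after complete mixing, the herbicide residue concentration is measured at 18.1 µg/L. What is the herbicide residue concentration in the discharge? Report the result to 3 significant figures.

Mass balance: 2.060·0.05600 + 0.4690·Cₑ = 2.529·18.10
→ Cₑ = (2.529·18.10 − 2.060·0.05600) / 0.4690 = 97.36 µg/L.

97.4 µg/L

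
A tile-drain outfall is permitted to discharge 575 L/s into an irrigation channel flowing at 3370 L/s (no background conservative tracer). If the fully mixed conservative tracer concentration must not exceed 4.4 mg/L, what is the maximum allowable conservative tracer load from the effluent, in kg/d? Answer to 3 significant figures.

1500 kg/d

Mass balance at the limit: 3370·0 + 575.0·Cₑ = 3945·4.4 → Cₑ = 30.19 mg/L.
575.0 L/s = 0.5750 m³/s. Load = 0.5750 m³/s × 30.19 g/m³ × 86 400 s/d = 1500 kg/d.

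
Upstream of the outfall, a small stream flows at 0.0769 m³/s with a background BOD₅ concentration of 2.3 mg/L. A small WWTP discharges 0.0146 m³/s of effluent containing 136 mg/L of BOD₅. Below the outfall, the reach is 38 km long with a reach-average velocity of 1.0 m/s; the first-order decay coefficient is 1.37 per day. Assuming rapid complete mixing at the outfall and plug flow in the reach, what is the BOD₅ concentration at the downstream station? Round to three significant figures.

12.9 mg/L

Mixed concentration C = ΣQC/ΣQ = (0.07690·2.300 + 0.01460·136.0) / 0.09150 = 2.162/0.09150 = 23.63 mg/L.
Travel time t = 38·1000 / 1.0 = 38000 s = 10.56 h.
After decay, C = 23.63 × e^(−kt) = 23.63 × 0.5474 = 12.94 mg/L.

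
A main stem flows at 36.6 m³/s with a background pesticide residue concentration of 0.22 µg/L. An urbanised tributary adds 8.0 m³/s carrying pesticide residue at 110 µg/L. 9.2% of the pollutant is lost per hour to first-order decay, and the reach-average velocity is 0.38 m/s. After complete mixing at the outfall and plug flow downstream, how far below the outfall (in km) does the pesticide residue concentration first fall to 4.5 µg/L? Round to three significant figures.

Mass balance: C = (36.60·0.2200 + 8.000·110.0) / 44.60 = 888.1/44.60 = 19.91 µg/L.
9.2%/h lost → k = −ln(1 − 0.092) = 0.09651 h⁻¹.
Set 19.91·exp(−k·t) = 4.5 → t = ln(19.91/4.5)/k = 55480 s = 15.41 h.
Distance = v·t = 0.38·55480 = 21080 m = 21.08 km.

21.1 km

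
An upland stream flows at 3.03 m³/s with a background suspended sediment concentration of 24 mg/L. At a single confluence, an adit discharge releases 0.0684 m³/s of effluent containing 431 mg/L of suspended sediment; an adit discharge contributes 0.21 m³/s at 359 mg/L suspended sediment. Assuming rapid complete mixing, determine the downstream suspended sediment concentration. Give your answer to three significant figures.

53.7 mg/L

Conservation of mass: C = (3.030·24.00 + 0.06840·431.0 + 0.2100·359.0) / 3.308 = 177.6/3.308 = 53.68 mg/L.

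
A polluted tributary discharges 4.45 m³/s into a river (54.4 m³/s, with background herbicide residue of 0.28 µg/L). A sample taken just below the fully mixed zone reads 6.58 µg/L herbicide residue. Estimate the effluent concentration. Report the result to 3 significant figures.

Mass balance: 54.40·0.2800 + 4.450·Cₑ = 58.85·6.580
→ Cₑ = (58.85·6.580 − 54.40·0.2800) / 4.450 = 83.60 µg/L.

83.6 µg/L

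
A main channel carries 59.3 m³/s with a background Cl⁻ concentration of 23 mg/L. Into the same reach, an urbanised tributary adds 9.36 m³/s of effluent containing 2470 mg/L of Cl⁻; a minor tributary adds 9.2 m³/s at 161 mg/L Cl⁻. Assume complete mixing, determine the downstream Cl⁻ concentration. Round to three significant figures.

333 mg/L

Mixed concentration C = ΣQC/ΣQ = (59.30·23.00 + 9.360·2470 + 9.200·161.0) / 77.86 = 25960/77.86 = 333.5 mg/L.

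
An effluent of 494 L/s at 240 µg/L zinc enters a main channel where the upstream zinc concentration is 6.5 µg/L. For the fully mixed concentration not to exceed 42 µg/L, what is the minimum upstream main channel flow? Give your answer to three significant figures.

Set C_mix = 42: (Q·6.500 + 494.0·240.0) / (Q + 494.0) = 42
→ Q = 494.0·(240.0 − 42)/(42 − 6.500) = 2755 L/s.

2760 L/s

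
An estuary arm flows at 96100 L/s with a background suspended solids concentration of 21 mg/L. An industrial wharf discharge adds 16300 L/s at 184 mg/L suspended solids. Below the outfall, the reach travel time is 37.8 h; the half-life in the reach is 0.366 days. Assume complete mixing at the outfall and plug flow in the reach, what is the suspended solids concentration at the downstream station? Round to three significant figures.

Mass balance: C = (96100·21.00 + 16300·184.0) / 112400 = 5017000/112400 = 44.64 mg/L.
Half-life 0.366 d → k = ln 2 / 0.366 = 1.894 d⁻¹.
Applying C = C₀e^(−kt): 44.64 × 0.05065 = 2.261 mg/L.

2.26 mg/L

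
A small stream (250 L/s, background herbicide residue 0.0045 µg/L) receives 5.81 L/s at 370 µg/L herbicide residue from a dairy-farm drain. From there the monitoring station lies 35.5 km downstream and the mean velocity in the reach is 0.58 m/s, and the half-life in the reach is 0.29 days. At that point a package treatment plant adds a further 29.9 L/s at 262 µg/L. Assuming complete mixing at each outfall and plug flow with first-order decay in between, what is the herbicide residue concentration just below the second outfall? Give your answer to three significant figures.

Mass balance: C = (250.0·0.004500 + 5.810·370.0) / 255.8 = 2151/255.8 = 8.408 µg/L; combined flow 255.8 L/s.
Travel time t = 35.5·1000 / 0.58 = 61210 s = 17.00 h.
Half-life 0.29 d → k = ln 2 / 0.29 = 2.390 d⁻¹.
Decay over the reach: 8.408·exp(−kt) = 8.408·0.1839 = 1.546 µg/L.
At the second outfall, C = (255.8·1.546 + 29.90·262.0) / (255.8 + 29.90) = 28.80 µg/L.

28.8 µg/L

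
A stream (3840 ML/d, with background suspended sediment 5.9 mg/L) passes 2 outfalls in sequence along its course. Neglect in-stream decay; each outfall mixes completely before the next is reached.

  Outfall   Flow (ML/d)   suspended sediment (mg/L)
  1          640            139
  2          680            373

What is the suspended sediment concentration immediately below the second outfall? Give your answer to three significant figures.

70.8 mg/L

Below outfall 1: Q → 4480 ML/d, C = (3840·5.900 + 640.0·139.0)/4480 = 24.91 mg/L.
Below outfall 2: Q → 5160 ML/d, C = (4480·24.91 + 680.0·373.0)/5160 = 70.79 mg/L.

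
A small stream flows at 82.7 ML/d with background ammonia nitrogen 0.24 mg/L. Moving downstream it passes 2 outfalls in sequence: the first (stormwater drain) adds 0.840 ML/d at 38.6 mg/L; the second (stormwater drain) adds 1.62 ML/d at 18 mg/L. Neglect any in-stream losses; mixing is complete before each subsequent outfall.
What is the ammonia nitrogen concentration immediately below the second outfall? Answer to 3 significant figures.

After outfall 1: Q = 82.70 + 0.8400 = 83.54 ML/d; C = (82.70·0.2400 + 0.8400·38.60)/83.54 = 0.6257 mg/L.
After outfall 2: Q = 83.54 + 1.620 = 85.16 ML/d; C = (83.54·0.6257 + 1.620·18.00)/85.16 = 0.9562 mg/L.

0.956 mg/L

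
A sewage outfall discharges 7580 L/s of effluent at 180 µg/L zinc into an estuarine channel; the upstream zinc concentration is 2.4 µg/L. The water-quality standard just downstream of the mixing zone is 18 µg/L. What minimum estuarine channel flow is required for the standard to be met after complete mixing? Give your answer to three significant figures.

78700 L/s

Set C_mix = 18: (Q·2.400 + 7580·180.0) / (Q + 7580) = 18
→ Q = 7580·(180.0 − 18)/(18 − 2.400) = 78720 L/s.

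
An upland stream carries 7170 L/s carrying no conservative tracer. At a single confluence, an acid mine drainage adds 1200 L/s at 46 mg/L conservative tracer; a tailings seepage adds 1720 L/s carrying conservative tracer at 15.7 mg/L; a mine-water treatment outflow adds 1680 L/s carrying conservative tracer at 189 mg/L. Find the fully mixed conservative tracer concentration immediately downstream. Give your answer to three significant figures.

34.0 mg/L

After mixing, C = (7170·0 + 1200·46.00 + 1720·15.70 + 1680·189.0) / 11770 = 399700/11770 = 33.96 mg/L.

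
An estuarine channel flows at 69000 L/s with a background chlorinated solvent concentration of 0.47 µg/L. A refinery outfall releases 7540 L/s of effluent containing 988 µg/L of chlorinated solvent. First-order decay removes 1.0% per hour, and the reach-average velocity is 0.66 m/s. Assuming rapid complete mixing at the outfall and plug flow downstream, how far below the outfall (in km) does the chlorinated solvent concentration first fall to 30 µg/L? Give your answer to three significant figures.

Mass balance: C = (69000·0.4700 + 7540·988.0) / 76540 = 7482000/76540 = 97.75 µg/L.
1.0%/h lost → k = −ln(1 − 0.01) = 0.01005 h⁻¹.
Set 97.75·exp(−k·t) = 30 → t = ln(97.75/30)/k = 423100 s = 117.5 h.
Distance = v·t = 0.66·423100 = 279300 m = 279.3 km.

279 km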